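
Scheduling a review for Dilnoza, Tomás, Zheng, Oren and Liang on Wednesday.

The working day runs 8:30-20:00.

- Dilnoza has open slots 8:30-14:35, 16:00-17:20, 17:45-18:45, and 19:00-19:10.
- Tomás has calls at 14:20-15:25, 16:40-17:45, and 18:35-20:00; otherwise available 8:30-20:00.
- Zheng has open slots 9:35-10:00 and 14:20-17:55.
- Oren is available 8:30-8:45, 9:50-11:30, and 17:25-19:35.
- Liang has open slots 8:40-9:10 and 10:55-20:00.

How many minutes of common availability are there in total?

Tomás free within 08:30–20:00: 08:30–14:20, 15:25–16:40, 17:45–18:35.
Dilnoza ∩ Tomás: 08:30–14:20, 16:00–16:40, 17:45–18:35.
Dilnoza ∩ Tomás ∩ Zheng: 09:35–10:00, 16:00–16:40, 17:45–17:55.
Dilnoza ∩ Tomás ∩ Zheng ∩ Oren: 09:50–10:00, 17:45–17:55.
Dilnoza ∩ Tomás ∩ Zheng ∩ Oren ∩ Liang: 17:45–17:55.
Total common minutes: 10.

10 minutes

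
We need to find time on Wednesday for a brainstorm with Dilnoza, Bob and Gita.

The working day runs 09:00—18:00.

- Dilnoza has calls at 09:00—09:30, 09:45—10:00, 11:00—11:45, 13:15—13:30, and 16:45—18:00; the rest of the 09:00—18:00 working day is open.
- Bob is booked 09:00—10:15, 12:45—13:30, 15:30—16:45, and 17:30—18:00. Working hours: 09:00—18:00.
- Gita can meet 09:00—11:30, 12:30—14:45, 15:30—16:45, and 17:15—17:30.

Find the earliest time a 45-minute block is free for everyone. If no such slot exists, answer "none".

Dilnoza free within 09:00–18:00: 09:30–09:45, 10:00–11:00, 11:45–13:15, 13:30–16:45.
Bob free within 09:00–18:00: 10:15–12:45, 13:30–15:30, 16:45–17:30.
Dilnoza ∩ Bob: 10:15–11:00, 11:45–12:45, 13:30–15:30.
Dilnoza ∩ Bob ∩ Gita: 10:15–11:00, 12:30–12:45, 13:30–14:45.
Windows ≥ 45 min: 10:15–11:00, 13:30–14:45.
Earliest such window starts at 10:15.

10:15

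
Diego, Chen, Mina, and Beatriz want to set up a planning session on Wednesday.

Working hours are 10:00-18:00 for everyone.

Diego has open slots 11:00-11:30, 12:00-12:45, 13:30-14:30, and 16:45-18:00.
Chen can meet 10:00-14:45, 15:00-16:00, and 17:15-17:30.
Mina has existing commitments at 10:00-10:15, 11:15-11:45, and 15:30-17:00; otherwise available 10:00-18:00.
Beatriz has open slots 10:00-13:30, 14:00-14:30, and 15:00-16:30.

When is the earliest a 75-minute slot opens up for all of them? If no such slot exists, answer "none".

Mina free within 10:00–18:00: 10:15–11:15, 11:45–15:30, 17:00–18:00.
Diego ∩ Chen: 11:00–11:30, 12:00–12:45, 13:30–14:30, 17:15–17:30.
Diego ∩ Chen ∩ Mina: 11:00–11:15, 12:00–12:45, 13:30–14:30, 17:15–17:30.
Diego ∩ Chen ∩ Mina ∩ Beatriz: 11:00–11:15, 12:00–12:45, 14:00–14:30.
Windows ≥ 75 min: (none).

none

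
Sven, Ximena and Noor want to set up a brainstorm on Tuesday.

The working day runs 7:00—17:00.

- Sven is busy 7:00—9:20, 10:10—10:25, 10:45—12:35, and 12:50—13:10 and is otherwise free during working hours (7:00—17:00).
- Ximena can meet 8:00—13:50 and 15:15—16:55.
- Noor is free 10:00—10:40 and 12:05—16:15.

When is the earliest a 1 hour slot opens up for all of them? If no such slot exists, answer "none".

15:15

Sven free within 07:00–17:00: 09:20–10:10, 10:25–10:45, 12:35–12:50, 13:10–17:00.
Sven ∩ Ximena: 09:20–10:10, 10:25–10:45, 12:35–12:50, 13:10–13:50, 15:15–16:55.
Sven ∩ Ximena ∩ Noor: 10:00–10:10, 10:25–10:40, 12:35–12:50, 13:10–13:50, 15:15–16:15.
Windows ≥ 60 min: 15:15–16:15.
Earliest such window starts at 15:15.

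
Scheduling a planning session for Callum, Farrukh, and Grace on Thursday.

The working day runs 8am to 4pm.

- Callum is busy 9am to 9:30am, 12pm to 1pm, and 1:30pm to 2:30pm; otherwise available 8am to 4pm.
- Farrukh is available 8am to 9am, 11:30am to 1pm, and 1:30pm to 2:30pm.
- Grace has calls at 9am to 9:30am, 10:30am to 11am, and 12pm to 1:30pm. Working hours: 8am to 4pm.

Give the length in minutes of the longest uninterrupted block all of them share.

Callum free within 08:00–16:00: 08:00–09:00, 09:30–12:00, 13:00–13:30, 14:30–16:00.
Grace free within 08:00–16:00: 08:00–09:00, 09:30–10:30, 11:00–12:00, 13:30–16:00.
Callum ∩ Farrukh: 08:00–09:00, 11:30–12:00.
Callum ∩ Farrukh ∩ Grace: 08:00–09:00, 11:30–12:00.
Common window lengths: 60, 30 min; longest is 60.

60 minutes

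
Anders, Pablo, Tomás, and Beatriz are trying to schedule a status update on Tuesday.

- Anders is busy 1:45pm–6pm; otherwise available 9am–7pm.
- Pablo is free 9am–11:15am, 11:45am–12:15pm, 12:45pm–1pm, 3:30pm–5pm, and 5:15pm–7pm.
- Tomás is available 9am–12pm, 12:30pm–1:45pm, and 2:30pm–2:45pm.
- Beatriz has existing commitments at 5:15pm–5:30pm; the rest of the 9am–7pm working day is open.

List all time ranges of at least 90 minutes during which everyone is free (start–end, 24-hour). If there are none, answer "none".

09:00–11:15

Anders free within 09:00–19:00: 09:00–13:45, 18:00–19:00.
Beatriz free within 09:00–19:00: 09:00–17:15, 17:30–19:00.
Anders ∩ Pablo: 09:00–11:15, 11:45–12:15, 12:45–13:00, 18:00–19:00.
Anders ∩ Pablo ∩ Tomás: 09:00–11:15, 11:45–12:00, 12:45–13:00.
Anders ∩ Pablo ∩ Tomás ∩ Beatriz: 09:00–11:15, 11:45–12:00, 12:45–13:00.
Windows ≥ 90 min: 09:00–11:15.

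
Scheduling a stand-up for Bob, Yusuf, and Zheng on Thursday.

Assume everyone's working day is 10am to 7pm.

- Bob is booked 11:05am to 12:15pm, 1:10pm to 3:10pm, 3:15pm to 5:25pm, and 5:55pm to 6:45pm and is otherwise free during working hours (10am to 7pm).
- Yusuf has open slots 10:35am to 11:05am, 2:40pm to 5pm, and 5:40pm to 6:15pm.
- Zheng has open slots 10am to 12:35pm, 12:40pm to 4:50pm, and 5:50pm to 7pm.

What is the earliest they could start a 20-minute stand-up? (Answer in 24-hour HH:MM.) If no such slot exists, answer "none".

Bob free within 10:00–19:00: 10:00–11:05, 12:15–13:10, 15:10–15:15, 17:25–17:55, 18:45–19:00.
Bob ∩ Yusuf: 10:35–11:05, 15:10–15:15, 17:40–17:55.
Bob ∩ Yusuf ∩ Zheng: 10:35–11:05, 15:10–15:15, 17:50–17:55.
Windows ≥ 20 min: 10:35–11:05.
Earliest such window starts at 10:35.

10:35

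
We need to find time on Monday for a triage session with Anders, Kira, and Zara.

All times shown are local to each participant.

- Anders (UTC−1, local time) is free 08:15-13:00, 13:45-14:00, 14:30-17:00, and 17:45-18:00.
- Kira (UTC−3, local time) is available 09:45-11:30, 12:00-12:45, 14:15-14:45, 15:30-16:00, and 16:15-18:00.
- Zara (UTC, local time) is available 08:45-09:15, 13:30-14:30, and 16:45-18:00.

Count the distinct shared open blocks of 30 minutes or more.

Anders → UTC: 09:15–14:00, 14:45–15:00, 15:30–18:00, 18:45–19:00.
Kira → UTC: 12:45–14:30, 15:00–15:45, 17:15–17:45, 18:30–19:00, 19:15–21:00.
Zara → UTC: 08:45–09:15, 13:30–14:30, 16:45–18:00.
Anders ∩ Kira: 12:45–14:00, 15:30–15:45, 17:15–17:45, 18:45–19:00.
Anders ∩ Kira ∩ Zara: 13:30–14:00, 17:15–17:45.
Windows ≥ 30 min: 13:30–14:00, 17:15–17:45.
That's 2 windows.

2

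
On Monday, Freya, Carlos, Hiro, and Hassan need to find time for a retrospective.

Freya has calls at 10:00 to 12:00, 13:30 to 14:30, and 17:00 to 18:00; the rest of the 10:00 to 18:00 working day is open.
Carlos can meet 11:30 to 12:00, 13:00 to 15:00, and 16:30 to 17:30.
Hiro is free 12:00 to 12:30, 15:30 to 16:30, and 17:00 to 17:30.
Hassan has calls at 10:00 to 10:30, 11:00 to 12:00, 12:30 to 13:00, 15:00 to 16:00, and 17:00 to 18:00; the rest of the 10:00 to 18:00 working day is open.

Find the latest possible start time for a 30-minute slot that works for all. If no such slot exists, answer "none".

none

Freya free within 10:00–18:00: 12:00–13:30, 14:30–17:00.
Hassan free within 10:00–18:00: 10:30–11:00, 12:00–12:30, 13:00–15:00, 16:00–17:00.
Freya ∩ Carlos: 13:00–13:30, 14:30–15:00, 16:30–17:00.
Freya ∩ Carlos ∩ Hiro: (none).
Freya ∩ Carlos ∩ Hiro ∩ Hassan: (none).
Windows ≥ 30 min: (none).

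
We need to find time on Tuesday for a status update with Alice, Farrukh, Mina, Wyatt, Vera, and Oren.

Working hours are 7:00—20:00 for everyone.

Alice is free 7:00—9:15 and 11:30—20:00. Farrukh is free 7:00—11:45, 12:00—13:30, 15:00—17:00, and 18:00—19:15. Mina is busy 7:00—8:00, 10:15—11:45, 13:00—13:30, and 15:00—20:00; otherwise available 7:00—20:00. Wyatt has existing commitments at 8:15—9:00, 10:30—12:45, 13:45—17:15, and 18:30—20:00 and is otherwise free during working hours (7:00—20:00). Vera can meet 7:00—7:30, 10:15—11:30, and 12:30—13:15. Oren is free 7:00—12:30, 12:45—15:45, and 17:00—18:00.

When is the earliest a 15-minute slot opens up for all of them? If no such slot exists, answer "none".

12:45

Mina free within 07:00–20:00: 08:00–10:15, 11:45–13:00, 13:30–15:00.
Wyatt free within 07:00–20:00: 07:00–08:15, 09:00–10:30, 12:45–13:45, 17:15–18:30.
Alice ∩ Farrukh: 07:00–09:15, 11:30–11:45, 12:00–13:30, 15:00–17:00, 18:00–19:15.
Alice ∩ Farrukh ∩ Mina: 08:00–09:15, 12:00–13:00.
Alice ∩ Farrukh ∩ Mina ∩ Wyatt: 08:00–08:15, 09:00–09:15, 12:45–13:00.
Alice ∩ Farrukh ∩ Mina ∩ Wyatt ∩ Vera: 12:45–13:00.
Alice ∩ Farrukh ∩ Mina ∩ Wyatt ∩ Vera ∩ Oren: 12:45–13:00.
Windows ≥ 15 min: 12:45–13:00.
Earliest such window starts at 12:45.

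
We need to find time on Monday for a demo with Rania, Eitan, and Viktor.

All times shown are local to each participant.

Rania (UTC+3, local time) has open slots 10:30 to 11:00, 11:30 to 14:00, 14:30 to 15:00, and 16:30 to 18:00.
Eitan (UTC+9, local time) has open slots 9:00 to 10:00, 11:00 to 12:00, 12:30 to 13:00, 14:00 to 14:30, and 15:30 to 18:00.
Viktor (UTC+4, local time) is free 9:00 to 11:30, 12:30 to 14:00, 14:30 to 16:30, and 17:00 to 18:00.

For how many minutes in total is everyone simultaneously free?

Rania → UTC: 07:30–08:00, 08:30–11:00, 11:30–12:00, 13:30–15:00.
Eitan → UTC: 00:00–01:00, 02:00–03:00, 03:30–04:00, 05:00–05:30, 06:30–09:00.
Viktor → UTC: 05:00–07:30, 08:30–10:00, 10:30–12:30, 13:00–14:00.
Rania ∩ Eitan: 07:30–08:00, 08:30–09:00.
Rania ∩ Eitan ∩ Viktor: 08:30–09:00.
Total common minutes: 30.

30 minutes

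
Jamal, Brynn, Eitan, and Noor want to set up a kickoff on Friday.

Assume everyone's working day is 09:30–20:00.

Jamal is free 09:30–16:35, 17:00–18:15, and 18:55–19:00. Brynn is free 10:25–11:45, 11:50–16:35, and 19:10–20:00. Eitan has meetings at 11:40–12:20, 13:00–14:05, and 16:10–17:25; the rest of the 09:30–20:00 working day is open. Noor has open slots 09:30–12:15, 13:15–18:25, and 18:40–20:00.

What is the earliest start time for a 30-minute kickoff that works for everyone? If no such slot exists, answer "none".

Eitan free within 09:30–20:00: 09:30–11:40, 12:20–13:00, 14:05–16:10, 17:25–20:00.
Jamal ∩ Brynn: 10:25–11:45, 11:50–16:35.
Jamal ∩ Brynn ∩ Eitan: 10:25–11:40, 12:20–13:00, 14:05–16:10.
Jamal ∩ Brynn ∩ Eitan ∩ Noor: 10:25–11:40, 14:05–16:10.
Windows ≥ 30 min: 10:25–11:40, 14:05–16:10.
Earliest such window starts at 10:25.

10:25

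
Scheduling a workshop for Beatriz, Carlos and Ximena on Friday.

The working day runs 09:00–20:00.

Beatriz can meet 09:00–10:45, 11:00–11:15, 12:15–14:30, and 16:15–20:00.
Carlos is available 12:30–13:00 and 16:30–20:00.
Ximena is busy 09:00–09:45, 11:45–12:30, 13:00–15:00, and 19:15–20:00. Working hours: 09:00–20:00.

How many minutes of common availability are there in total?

195 minutes

Ximena free within 09:00–20:00: 09:45–11:45, 12:30–13:00, 15:00–19:15.
Beatriz ∩ Carlos: 12:30–13:00, 16:30–20:00.
Beatriz ∩ Carlos ∩ Ximena: 12:30–13:00, 16:30–19:15.
Total common minutes: 30 + 165 = 195.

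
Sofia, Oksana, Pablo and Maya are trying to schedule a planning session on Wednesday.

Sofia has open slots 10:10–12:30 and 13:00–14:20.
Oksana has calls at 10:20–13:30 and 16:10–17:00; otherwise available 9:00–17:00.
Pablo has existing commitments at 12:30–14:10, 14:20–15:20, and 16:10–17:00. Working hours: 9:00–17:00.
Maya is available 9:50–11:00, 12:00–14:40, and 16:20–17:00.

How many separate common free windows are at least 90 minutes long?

Oksana free within 09:00–17:00: 09:00–10:20, 13:30–16:10.
Pablo free within 09:00–17:00: 09:00–12:30, 14:10–14:20, 15:20–16:10.
Sofia ∩ Oksana: 10:10–10:20, 13:30–14:20.
Sofia ∩ Oksana ∩ Pablo: 10:10–10:20, 14:10–14:20.
Sofia ∩ Oksana ∩ Pablo ∩ Maya: 10:10–10:20, 14:10–14:20.
Windows ≥ 90 min: (none).
That's 0 windows.

0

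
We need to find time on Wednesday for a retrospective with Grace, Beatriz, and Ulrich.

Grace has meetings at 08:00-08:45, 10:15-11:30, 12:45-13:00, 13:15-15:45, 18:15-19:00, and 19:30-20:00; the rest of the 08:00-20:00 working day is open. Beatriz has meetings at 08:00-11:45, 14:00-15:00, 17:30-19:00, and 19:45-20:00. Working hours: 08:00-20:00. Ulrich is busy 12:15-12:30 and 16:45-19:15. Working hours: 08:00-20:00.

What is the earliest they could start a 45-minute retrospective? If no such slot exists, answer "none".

15:45

Grace free within 08:00–20:00: 08:45–10:15, 11:30–12:45, 13:00–13:15, 15:45–18:15, 19:00–19:30.
Beatriz free within 08:00–20:00: 11:45–14:00, 15:00–17:30, 19:00–19:45.
Ulrich free within 08:00–20:00: 08:00–12:15, 12:30–16:45, 19:15–20:00.
Grace ∩ Beatriz: 11:45–12:45, 13:00–13:15, 15:45–17:30, 19:00–19:30.
Grace ∩ Beatriz ∩ Ulrich: 11:45–12:15, 12:30–12:45, 13:00–13:15, 15:45–16:45, 19:15–19:30.
Windows ≥ 45 min: 15:45–16:45.
Earliest such window starts at 15:45.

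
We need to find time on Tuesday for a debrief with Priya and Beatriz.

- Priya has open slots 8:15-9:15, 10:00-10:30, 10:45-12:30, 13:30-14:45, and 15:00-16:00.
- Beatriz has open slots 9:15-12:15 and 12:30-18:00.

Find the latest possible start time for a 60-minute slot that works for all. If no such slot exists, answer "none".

Priya ∩ Beatriz: 10:00–10:30, 10:45–12:15, 13:30–14:45, 15:00–16:00.
Windows ≥ 60 min: 10:45–12:15, 13:30–14:45, 15:00–16:00.
Latest start in the last window 15:00–16:00 is 16:00 − 60 min = 15:00.

15:00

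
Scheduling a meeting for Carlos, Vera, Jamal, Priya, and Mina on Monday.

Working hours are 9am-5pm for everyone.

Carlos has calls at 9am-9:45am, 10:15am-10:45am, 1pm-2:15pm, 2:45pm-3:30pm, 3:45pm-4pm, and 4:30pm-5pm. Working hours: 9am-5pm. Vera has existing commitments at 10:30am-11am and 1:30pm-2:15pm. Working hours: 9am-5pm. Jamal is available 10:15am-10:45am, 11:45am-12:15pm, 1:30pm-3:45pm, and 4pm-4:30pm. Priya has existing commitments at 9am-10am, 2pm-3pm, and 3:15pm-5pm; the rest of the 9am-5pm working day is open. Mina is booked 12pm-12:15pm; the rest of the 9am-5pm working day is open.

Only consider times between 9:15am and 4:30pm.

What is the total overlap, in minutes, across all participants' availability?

15 minutes

Carlos free within 09:00–17:00: 09:45–10:15, 10:45–13:00, 14:15–14:45, 15:30–15:45, 16:00–16:30.
Vera free within 09:00–17:00: 09:00–10:30, 11:00–13:30, 14:15–17:00.
Priya free within 09:00–17:00: 10:00–14:00, 15:00–15:15.
Mina free within 09:00–17:00: 09:00–12:00, 12:15–17:00.
Carlos ∩ Vera: 09:45–10:15, 11:00–13:00, 14:15–14:45, 15:30–15:45, 16:00–16:30.
Carlos ∩ Vera ∩ Jamal: 11:45–12:15, 14:15–14:45, 15:30–15:45, 16:00–16:30.
Carlos ∩ Vera ∩ Jamal ∩ Priya: 11:45–12:15.
Carlos ∩ Vera ∩ Jamal ∩ Priya ∩ Mina: 11:45–12:00.
Restricted to 09:15–16:30: 11:45–12:00.
Total common minutes: 15.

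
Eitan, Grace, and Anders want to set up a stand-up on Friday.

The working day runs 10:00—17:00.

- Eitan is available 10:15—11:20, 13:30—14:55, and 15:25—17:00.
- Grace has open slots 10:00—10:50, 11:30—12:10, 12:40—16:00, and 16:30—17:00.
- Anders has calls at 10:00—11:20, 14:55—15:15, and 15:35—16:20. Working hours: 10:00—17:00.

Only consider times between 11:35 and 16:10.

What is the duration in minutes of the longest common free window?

Anders free within 10:00–17:00: 11:20–14:55, 15:15–15:35, 16:20–17:00.
Eitan ∩ Grace: 10:15–10:50, 13:30–14:55, 15:25–16:00, 16:30–17:00.
Eitan ∩ Grace ∩ Anders: 13:30–14:55, 15:25–15:35, 16:30–17:00.
Restricted to 11:35–16:10: 13:30–14:55, 15:25–15:35.
Common window lengths: 85, 10 min; longest is 85.

85 minutes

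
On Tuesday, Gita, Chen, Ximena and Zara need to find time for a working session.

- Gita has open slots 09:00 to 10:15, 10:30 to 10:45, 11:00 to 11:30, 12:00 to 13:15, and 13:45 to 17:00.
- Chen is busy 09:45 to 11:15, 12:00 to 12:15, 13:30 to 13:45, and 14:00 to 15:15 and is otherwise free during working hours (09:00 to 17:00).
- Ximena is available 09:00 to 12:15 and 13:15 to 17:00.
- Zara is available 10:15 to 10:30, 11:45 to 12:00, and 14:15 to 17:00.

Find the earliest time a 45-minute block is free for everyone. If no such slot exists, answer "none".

15:15

Chen free within 09:00–17:00: 09:00–09:45, 11:15–12:00, 12:15–13:30, 13:45–14:00, 15:15–17:00.
Gita ∩ Chen: 09:00–09:45, 11:15–11:30, 12:15–13:15, 13:45–14:00, 15:15–17:00.
Gita ∩ Chen ∩ Ximena: 09:00–09:45, 11:15–11:30, 13:45–14:00, 15:15–17:00.
Gita ∩ Chen ∩ Ximena ∩ Zara: 15:15–17:00.
Windows ≥ 45 min: 15:15–17:00.
Earliest such window starts at 15:15.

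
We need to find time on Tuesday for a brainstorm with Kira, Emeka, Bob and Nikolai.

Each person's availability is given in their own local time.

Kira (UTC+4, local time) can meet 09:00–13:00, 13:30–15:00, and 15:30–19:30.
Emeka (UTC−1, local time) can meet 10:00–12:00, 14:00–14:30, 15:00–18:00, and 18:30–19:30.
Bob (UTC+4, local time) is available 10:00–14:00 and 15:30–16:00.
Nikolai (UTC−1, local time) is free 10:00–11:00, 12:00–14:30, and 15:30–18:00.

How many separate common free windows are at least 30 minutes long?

1

Kira → UTC: 05:00–09:00, 09:30–11:00, 11:30–15:30.
Emeka → UTC: 11:00–13:00, 15:00–15:30, 16:00–19:00, 19:30–20:30.
Bob → UTC: 06:00–10:00, 11:30–12:00.
Nikolai → UTC: 11:00–12:00, 13:00–15:30, 16:30–19:00.
Kira ∩ Emeka: 11:30–13:00, 15:00–15:30.
Kira ∩ Emeka ∩ Bob: 11:30–12:00.
Kira ∩ Emeka ∩ Bob ∩ Nikolai: 11:30–12:00.
Windows ≥ 30 min: 11:30–12:00.
That's 1 window.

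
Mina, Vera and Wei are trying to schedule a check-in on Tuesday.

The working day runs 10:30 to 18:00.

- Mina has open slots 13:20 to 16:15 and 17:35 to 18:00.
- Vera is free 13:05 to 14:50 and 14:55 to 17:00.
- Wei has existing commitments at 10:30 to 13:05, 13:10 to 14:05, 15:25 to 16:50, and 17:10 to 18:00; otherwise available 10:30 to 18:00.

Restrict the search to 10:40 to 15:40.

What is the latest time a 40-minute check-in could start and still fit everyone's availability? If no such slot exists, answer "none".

Wei free within 10:30–18:00: 13:05–13:10, 14:05–15:25, 16:50–17:10.
Mina ∩ Vera: 13:20–14:50, 14:55–16:15.
Mina ∩ Vera ∩ Wei: 14:05–14:50, 14:55–15:25.
Restricted to 10:40–15:40: 14:05–14:50, 14:55–15:25.
Windows ≥ 40 min: 14:05–14:50.
Latest start in the last window 14:05–14:50 is 14:50 − 40 min = 14:10.

14:10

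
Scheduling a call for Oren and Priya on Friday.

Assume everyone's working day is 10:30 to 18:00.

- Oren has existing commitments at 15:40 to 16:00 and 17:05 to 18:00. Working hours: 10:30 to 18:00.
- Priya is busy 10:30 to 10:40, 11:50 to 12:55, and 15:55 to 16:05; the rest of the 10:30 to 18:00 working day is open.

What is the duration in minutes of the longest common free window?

Oren free within 10:30–18:00: 10:30–15:40, 16:00–17:05.
Priya free within 10:30–18:00: 10:40–11:50, 12:55–15:55, 16:05–18:00.
Oren ∩ Priya: 10:40–11:50, 12:55–15:40, 16:05–17:05.
Common window lengths: 70, 165, 60 min; longest is 165.

165 minutes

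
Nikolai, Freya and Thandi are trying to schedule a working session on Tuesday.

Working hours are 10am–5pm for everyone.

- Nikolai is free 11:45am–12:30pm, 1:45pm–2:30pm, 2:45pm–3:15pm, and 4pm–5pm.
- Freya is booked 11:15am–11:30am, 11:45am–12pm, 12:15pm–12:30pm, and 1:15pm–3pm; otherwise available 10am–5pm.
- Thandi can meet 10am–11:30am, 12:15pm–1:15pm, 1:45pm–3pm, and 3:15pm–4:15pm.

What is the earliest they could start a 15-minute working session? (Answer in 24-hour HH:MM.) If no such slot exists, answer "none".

Freya free within 10:00–17:00: 10:00–11:15, 11:30–11:45, 12:00–12:15, 12:30–13:15, 15:00–17:00.
Nikolai ∩ Freya: 12:00–12:15, 15:00–15:15, 16:00–17:00.
Nikolai ∩ Freya ∩ Thandi: 16:00–16:15.
Windows ≥ 15 min: 16:00–16:15.
Earliest such window starts at 16:00.

16:00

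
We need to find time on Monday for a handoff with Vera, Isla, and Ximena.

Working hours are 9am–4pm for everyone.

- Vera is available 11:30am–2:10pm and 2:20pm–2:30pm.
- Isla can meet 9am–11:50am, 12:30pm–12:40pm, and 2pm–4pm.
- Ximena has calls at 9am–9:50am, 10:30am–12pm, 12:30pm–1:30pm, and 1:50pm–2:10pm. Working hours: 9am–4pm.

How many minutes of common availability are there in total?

Ximena free within 09:00–16:00: 09:50–10:30, 12:00–12:30, 13:30–13:50, 14:10–16:00.
Vera ∩ Isla: 11:30–11:50, 12:30–12:40, 14:00–14:10, 14:20–14:30.
Vera ∩ Isla ∩ Ximena: 14:20–14:30.
Total common minutes: 10.

10 minutes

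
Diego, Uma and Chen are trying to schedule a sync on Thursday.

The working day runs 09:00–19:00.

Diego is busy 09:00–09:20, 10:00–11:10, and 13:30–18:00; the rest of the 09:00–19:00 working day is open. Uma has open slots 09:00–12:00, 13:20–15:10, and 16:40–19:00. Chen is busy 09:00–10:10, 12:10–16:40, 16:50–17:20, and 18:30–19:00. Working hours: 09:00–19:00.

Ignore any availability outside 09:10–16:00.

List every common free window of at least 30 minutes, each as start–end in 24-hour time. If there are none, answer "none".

Diego free within 09:00–19:00: 09:20–10:00, 11:10–13:30, 18:00–19:00.
Chen free within 09:00–19:00: 10:10–12:10, 16:40–16:50, 17:20–18:30.
Diego ∩ Uma: 09:20–10:00, 11:10–12:00, 13:20–13:30, 18:00–19:00.
Diego ∩ Uma ∩ Chen: 11:10–12:00, 18:00–18:30.
Restricted to 09:10–16:00: 11:10–12:00.
Windows ≥ 30 min: 11:10–12:00.

11:10–12:00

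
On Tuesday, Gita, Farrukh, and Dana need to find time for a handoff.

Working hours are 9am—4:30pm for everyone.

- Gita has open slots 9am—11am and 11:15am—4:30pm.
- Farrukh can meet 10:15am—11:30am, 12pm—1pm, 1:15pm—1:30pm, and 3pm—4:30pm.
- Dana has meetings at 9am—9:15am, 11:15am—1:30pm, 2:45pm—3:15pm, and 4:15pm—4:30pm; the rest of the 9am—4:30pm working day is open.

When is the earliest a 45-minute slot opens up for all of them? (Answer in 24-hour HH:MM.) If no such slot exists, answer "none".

10:15

Dana free within 09:00–16:30: 09:15–11:15, 13:30–14:45, 15:15–16:15.
Gita ∩ Farrukh: 10:15–11:00, 11:15–11:30, 12:00–13:00, 13:15–13:30, 15:00–16:30.
Gita ∩ Farrukh ∩ Dana: 10:15–11:00, 15:15–16:15.
Windows ≥ 45 min: 10:15–11:00, 15:15–16:15.
Earliest such window starts at 10:15.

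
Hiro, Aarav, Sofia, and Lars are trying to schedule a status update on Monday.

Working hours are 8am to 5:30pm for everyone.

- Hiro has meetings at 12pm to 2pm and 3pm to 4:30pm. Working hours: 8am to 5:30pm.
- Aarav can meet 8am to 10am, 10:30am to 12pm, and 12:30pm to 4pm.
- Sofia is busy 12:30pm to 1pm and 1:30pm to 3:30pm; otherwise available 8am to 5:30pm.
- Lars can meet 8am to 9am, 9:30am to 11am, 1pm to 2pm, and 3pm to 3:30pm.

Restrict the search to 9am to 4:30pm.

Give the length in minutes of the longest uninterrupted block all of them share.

30 minutes

Hiro free within 08:00–17:30: 08:00–12:00, 14:00–15:00, 16:30–17:30.
Sofia free within 08:00–17:30: 08:00–12:30, 13:00–13:30, 15:30–17:30.
Hiro ∩ Aarav: 08:00–10:00, 10:30–12:00, 14:00–15:00.
Hiro ∩ Aarav ∩ Sofia: 08:00–10:00, 10:30–12:00.
Hiro ∩ Aarav ∩ Sofia ∩ Lars: 08:00–09:00, 09:30–10:00, 10:30–11:00.
Restricted to 09:00–16:30: 09:30–10:00, 10:30–11:00.
Common window lengths: 30, 30 min; longest is 30.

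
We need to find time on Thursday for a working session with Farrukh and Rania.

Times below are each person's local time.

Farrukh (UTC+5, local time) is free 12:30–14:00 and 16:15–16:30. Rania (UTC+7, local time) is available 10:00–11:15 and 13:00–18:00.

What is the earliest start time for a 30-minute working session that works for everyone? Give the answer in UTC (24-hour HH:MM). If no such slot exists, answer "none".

Farrukh → UTC: 07:30–09:00, 11:15–11:30.
Rania → UTC: 03:00–04:15, 06:00–11:00.
Farrukh ∩ Rania: 07:30–09:00.
Windows ≥ 30 min: 07:30–09:00.
Earliest such window starts at 07:30.

07:30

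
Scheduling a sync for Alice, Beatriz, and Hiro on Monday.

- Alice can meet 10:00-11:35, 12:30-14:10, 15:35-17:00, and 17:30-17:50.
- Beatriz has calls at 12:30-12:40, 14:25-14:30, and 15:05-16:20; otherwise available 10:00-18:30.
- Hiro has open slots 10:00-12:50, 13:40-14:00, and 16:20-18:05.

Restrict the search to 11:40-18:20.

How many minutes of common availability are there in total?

Beatriz free within 10:00–18:30: 10:00–12:30, 12:40–14:25, 14:30–15:05, 16:20–18:30.
Alice ∩ Beatriz: 10:00–11:35, 12:40–14:10, 16:20–17:00, 17:30–17:50.
Alice ∩ Beatriz ∩ Hiro: 10:00–11:35, 12:40–12:50, 13:40–14:00, 16:20–17:00, 17:30–17:50.
Restricted to 11:40–18:20: 12:40–12:50, 13:40–14:00, 16:20–17:00, 17:30–17:50.
Total common minutes: 10 + 20 + 40 + 20 = 90.

90 minutes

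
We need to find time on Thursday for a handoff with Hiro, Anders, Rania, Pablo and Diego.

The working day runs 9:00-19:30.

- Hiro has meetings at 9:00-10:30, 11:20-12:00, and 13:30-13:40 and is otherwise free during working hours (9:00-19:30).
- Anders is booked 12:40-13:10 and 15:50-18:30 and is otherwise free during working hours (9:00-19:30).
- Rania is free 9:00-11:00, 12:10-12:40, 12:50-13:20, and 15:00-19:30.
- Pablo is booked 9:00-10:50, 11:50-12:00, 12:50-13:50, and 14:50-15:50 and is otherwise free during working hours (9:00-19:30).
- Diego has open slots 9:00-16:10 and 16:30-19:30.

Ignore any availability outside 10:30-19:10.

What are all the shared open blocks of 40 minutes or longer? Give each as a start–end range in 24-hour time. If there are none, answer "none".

18:30–19:10

Hiro free within 09:00–19:30: 10:30–11:20, 12:00–13:30, 13:40–19:30.
Anders free within 09:00–19:30: 09:00–12:40, 13:10–15:50, 18:30–19:30.
Pablo free within 09:00–19:30: 10:50–11:50, 12:00–12:50, 13:50–14:50, 15:50–19:30.
Hiro ∩ Anders: 10:30–11:20, 12:00–12:40, 13:10–13:30, 13:40–15:50, 18:30–19:30.
Hiro ∩ Anders ∩ Rania: 10:30–11:00, 12:10–12:40, 13:10–13:20, 15:00–15:50, 18:30–19:30.
Hiro ∩ Anders ∩ Rania ∩ Pablo: 10:50–11:00, 12:10–12:40, 18:30–19:30.
Hiro ∩ Anders ∩ Rania ∩ Pablo ∩ Diego: 10:50–11:00, 12:10–12:40, 18:30–19:30.
Restricted to 10:30–19:10: 10:50–11:00, 12:10–12:40, 18:30–19:10.
Windows ≥ 40 min: 18:30–19:10.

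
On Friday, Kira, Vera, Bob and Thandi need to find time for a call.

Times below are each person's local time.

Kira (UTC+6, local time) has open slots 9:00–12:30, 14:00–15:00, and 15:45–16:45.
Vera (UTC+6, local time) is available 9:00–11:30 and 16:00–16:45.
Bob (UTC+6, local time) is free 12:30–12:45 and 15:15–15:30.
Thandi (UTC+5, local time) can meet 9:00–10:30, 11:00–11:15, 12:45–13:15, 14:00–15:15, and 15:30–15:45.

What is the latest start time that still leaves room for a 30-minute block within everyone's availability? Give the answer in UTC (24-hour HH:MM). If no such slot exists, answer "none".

none

Kira → UTC: 03:00–06:30, 08:00–09:00, 09:45–10:45.
Vera → UTC: 03:00–05:30, 10:00–10:45.
Bob → UTC: 06:30–06:45, 09:15–09:30.
Thandi → UTC: 04:00–05:30, 06:00–06:15, 07:45–08:15, 09:00–10:15, 10:30–10:45.
Kira ∩ Vera: 03:00–05:30, 10:00–10:45.
Kira ∩ Vera ∩ Bob: (none).
Kira ∩ Vera ∩ Bob ∩ Thandi: (none).
Windows ≥ 30 min: (none).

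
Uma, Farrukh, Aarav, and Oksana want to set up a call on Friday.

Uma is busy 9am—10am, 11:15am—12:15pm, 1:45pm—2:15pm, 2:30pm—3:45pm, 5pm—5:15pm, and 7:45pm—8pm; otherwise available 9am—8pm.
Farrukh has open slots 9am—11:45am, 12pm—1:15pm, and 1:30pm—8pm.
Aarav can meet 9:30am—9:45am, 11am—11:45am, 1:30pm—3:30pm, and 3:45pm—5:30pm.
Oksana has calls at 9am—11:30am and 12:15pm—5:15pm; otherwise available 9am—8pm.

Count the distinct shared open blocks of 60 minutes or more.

Uma free within 09:00–20:00: 10:00–11:15, 12:15–13:45, 14:15–14:30, 15:45–17:00, 17:15–19:45.
Oksana free within 09:00–20:00: 11:30–12:15, 17:15–20:00.
Uma ∩ Farrukh: 10:00–11:15, 12:15–13:15, 13:30–13:45, 14:15–14:30, 15:45–17:00, 17:15–19:45.
Uma ∩ Farrukh ∩ Aarav: 11:00–11:15, 13:30–13:45, 14:15–14:30, 15:45–17:00, 17:15–17:30.
Uma ∩ Farrukh ∩ Aarav ∩ Oksana: 17:15–17:30.
Windows ≥ 60 min: (none).
That's 0 windows.

0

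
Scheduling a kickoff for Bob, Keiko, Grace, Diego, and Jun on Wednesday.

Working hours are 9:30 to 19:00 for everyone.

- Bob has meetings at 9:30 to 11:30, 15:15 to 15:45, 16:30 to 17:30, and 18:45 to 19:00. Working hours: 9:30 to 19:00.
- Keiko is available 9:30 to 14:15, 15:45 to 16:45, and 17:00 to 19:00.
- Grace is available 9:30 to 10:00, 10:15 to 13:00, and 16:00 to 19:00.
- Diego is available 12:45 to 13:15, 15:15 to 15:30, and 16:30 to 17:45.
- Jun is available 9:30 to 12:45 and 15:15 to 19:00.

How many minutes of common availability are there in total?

15 minutes

Bob free within 09:30–19:00: 11:30–15:15, 15:45–16:30, 17:30–18:45.
Bob ∩ Keiko: 11:30–14:15, 15:45–16:30, 17:30–18:45.
Bob ∩ Keiko ∩ Grace: 11:30–13:00, 16:00–16:30, 17:30–18:45.
Bob ∩ Keiko ∩ Grace ∩ Diego: 12:45–13:00, 17:30–17:45.
Bob ∩ Keiko ∩ Grace ∩ Diego ∩ Jun: 17:30–17:45.
Total common minutes: 15.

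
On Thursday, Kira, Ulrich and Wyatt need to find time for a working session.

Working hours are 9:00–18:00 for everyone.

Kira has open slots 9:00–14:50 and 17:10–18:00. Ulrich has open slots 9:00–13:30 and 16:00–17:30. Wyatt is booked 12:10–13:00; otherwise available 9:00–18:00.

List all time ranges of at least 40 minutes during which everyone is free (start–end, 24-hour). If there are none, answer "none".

09:00–12:10

Wyatt free within 09:00–18:00: 09:00–12:10, 13:00–18:00.
Kira ∩ Ulrich: 09:00–13:30, 17:10–17:30.
Kira ∩ Ulrich ∩ Wyatt: 09:00–12:10, 13:00–13:30, 17:10–17:30.
Windows ≥ 40 min: 09:00–12:10.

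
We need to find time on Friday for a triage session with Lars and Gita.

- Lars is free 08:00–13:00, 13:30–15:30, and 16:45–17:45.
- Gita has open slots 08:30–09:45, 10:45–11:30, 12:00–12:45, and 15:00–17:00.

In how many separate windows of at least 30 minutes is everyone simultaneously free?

4

Lars ∩ Gita: 08:30–09:45, 10:45–11:30, 12:00–12:45, 15:00–15:30, 16:45–17:00.
Windows ≥ 30 min: 08:30–09:45, 10:45–11:30, 12:00–12:45, 15:00–15:30.
That's 4 windows.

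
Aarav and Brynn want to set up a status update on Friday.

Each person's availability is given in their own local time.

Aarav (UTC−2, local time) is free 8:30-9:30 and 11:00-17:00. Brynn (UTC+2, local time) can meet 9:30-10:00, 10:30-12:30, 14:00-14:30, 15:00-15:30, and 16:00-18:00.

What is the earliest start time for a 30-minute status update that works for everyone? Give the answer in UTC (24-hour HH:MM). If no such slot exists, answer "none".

13:00

Aarav → UTC: 10:30–11:30, 13:00–19:00.
Brynn → UTC: 07:30–08:00, 08:30–10:30, 12:00–12:30, 13:00–13:30, 14:00–16:00.
Aarav ∩ Brynn: 13:00–13:30, 14:00–16:00.
Windows ≥ 30 min: 13:00–13:30, 14:00–16:00.
Earliest such window starts at 13:00.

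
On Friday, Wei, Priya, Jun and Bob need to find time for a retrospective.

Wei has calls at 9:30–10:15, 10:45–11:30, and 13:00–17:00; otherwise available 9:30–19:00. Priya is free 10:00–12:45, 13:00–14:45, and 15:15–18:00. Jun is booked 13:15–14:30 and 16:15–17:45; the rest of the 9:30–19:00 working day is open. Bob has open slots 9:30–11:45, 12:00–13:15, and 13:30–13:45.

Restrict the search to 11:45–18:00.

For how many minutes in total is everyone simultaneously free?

Wei free within 09:30–19:00: 10:15–10:45, 11:30–13:00, 17:00–19:00.
Jun free within 09:30–19:00: 09:30–13:15, 14:30–16:15, 17:45–19:00.
Wei ∩ Priya: 10:15–10:45, 11:30–12:45, 17:00–18:00.
Wei ∩ Priya ∩ Jun: 10:15–10:45, 11:30–12:45, 17:45–18:00.
Wei ∩ Priya ∩ Jun ∩ Bob: 10:15–10:45, 11:30–11:45, 12:00–12:45.
Restricted to 11:45–18:00: 12:00–12:45.
Total common minutes: 45.

45 minutes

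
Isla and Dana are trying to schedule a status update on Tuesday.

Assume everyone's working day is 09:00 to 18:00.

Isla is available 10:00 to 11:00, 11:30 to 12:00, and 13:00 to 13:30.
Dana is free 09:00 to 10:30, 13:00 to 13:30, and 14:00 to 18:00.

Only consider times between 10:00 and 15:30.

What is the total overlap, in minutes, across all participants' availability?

60 minutes

Isla ∩ Dana: 10:00–10:30, 13:00–13:30.
Restricted to 10:00–15:30: 10:00–10:30, 13:00–13:30.
Total common minutes: 30 + 30 = 60.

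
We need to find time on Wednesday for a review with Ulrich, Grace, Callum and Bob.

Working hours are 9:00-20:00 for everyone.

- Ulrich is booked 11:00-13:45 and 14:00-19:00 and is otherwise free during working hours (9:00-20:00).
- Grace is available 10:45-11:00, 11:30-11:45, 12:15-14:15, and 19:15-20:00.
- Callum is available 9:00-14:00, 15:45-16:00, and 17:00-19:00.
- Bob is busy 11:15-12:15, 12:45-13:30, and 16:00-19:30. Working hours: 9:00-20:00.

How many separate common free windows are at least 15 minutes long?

Ulrich free within 09:00–20:00: 09:00–11:00, 13:45–14:00, 19:00–20:00.
Bob free within 09:00–20:00: 09:00–11:15, 12:15–12:45, 13:30–16:00, 19:30–20:00.
Ulrich ∩ Grace: 10:45–11:00, 13:45–14:00, 19:15–20:00.
Ulrich ∩ Grace ∩ Callum: 10:45–11:00, 13:45–14:00.
Ulrich ∩ Grace ∩ Callum ∩ Bob: 10:45–11:00, 13:45–14:00.
Windows ≥ 15 min: 10:45–11:00, 13:45–14:00.
That's 2 windows.

2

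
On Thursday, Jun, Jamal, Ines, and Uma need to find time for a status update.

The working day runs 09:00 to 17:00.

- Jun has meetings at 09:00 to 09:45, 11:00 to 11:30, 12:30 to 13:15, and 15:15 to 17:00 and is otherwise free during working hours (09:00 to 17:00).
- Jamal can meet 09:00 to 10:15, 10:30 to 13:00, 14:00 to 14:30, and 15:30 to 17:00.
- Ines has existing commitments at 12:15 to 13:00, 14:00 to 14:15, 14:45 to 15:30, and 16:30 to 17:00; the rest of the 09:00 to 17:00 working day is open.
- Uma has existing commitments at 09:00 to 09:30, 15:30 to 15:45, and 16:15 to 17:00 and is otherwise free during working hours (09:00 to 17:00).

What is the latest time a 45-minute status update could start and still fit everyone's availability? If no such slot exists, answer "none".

Jun free within 09:00–17:00: 09:45–11:00, 11:30–12:30, 13:15–15:15.
Ines free within 09:00–17:00: 09:00–12:15, 13:00–14:00, 14:15–14:45, 15:30–16:30.
Uma free within 09:00–17:00: 09:30–15:30, 15:45–16:15.
Jun ∩ Jamal: 09:45–10:15, 10:30–11:00, 11:30–12:30, 14:00–14:30.
Jun ∩ Jamal ∩ Ines: 09:45–10:15, 10:30–11:00, 11:30–12:15, 14:15–14:30.
Jun ∩ Jamal ∩ Ines ∩ Uma: 09:45–10:15, 10:30–11:00, 11:30–12:15, 14:15–14:30.
Windows ≥ 45 min: 11:30–12:15.
Latest start in the last window 11:30–12:15 is 12:15 − 45 min = 11:30.

11:30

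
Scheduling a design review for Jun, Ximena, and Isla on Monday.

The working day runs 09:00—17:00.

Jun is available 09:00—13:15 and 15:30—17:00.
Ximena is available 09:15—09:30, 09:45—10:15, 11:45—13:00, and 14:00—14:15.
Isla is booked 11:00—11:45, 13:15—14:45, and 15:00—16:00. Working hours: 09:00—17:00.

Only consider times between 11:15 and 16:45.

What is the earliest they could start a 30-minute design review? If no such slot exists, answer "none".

Isla free within 09:00–17:00: 09:00–11:00, 11:45–13:15, 14:45–15:00, 16:00–17:00.
Jun ∩ Ximena: 09:15–09:30, 09:45–10:15, 11:45–13:00.
Jun ∩ Ximena ∩ Isla: 09:15–09:30, 09:45–10:15, 11:45–13:00.
Restricted to 11:15–16:45: 11:45–13:00.
Windows ≥ 30 min: 11:45–13:00.
Earliest such window starts at 11:45.

11:45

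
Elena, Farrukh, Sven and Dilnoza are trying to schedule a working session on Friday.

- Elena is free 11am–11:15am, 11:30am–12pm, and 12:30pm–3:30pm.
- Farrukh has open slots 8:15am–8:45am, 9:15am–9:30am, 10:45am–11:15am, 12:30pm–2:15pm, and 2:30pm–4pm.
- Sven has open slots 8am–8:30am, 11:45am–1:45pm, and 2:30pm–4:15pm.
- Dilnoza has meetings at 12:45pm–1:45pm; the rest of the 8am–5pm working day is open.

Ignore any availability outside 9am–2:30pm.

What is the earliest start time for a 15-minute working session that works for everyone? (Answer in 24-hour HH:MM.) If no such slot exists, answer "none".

Dilnoza free within 08:00–17:00: 08:00–12:45, 13:45–17:00.
Elena ∩ Farrukh: 11:00–11:15, 12:30–14:15, 14:30–15:30.
Elena ∩ Farrukh ∩ Sven: 12:30–13:45, 14:30–15:30.
Elena ∩ Farrukh ∩ Sven ∩ Dilnoza: 12:30–12:45, 14:30–15:30.
Restricted to 09:00–14:30: 12:30–12:45.
Windows ≥ 15 min: 12:30–12:45.
Earliest such window starts at 12:30.

12:30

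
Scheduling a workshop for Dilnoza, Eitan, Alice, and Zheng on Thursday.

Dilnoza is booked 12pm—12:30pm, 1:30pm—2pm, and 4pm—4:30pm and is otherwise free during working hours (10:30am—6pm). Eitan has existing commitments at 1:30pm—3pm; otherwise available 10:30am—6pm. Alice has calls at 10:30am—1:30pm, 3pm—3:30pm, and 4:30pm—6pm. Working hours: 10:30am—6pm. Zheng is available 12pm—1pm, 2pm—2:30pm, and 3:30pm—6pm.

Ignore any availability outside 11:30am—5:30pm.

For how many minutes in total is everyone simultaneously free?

30 minutes

Dilnoza free within 10:30–18:00: 10:30–12:00, 12:30–13:30, 14:00–16:00, 16:30–18:00.
Eitan free within 10:30–18:00: 10:30–13:30, 15:00–18:00.
Alice free within 10:30–18:00: 13:30–15:00, 15:30–16:30.
Dilnoza ∩ Eitan: 10:30–12:00, 12:30–13:30, 15:00–16:00, 16:30–18:00.
Dilnoza ∩ Eitan ∩ Alice: 15:30–16:00.
Dilnoza ∩ Eitan ∩ Alice ∩ Zheng: 15:30–16:00.
Restricted to 11:30–17:30: 15:30–16:00.
Total common minutes: 30.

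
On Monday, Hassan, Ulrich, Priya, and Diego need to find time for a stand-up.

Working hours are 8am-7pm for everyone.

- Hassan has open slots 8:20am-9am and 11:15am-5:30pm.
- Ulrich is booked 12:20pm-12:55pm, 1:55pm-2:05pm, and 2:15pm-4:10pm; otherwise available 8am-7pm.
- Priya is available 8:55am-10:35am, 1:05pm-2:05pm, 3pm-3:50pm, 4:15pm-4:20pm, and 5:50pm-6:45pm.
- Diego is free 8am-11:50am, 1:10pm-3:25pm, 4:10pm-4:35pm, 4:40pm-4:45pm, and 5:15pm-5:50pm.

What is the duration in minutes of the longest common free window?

45 minutes

Ulrich free within 08:00–19:00: 08:00–12:20, 12:55–13:55, 14:05–14:15, 16:10–19:00.
Hassan ∩ Ulrich: 08:20–09:00, 11:15–12:20, 12:55–13:55, 14:05–14:15, 16:10–17:30.
Hassan ∩ Ulrich ∩ Priya: 08:55–09:00, 13:05–13:55, 16:15–16:20.
Hassan ∩ Ulrich ∩ Priya ∩ Diego: 08:55–09:00, 13:10–13:55, 16:15–16:20.
Common window lengths: 5, 45, 5 min; longest is 45.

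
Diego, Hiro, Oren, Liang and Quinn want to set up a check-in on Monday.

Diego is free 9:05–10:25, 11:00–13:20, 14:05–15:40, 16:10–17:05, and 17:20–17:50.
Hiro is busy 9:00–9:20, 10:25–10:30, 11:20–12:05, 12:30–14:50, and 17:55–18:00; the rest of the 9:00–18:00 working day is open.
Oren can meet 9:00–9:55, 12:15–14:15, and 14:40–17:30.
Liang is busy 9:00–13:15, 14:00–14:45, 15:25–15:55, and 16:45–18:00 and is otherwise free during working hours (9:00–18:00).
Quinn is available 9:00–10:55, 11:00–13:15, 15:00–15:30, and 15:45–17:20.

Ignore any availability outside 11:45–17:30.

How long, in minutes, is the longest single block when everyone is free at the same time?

35 minutes

Hiro free within 09:00–18:00: 09:20–10:25, 10:30–11:20, 12:05–12:30, 14:50–17:55.
Liang free within 09:00–18:00: 13:15–14:00, 14:45–15:25, 15:55–16:45.
Diego ∩ Hiro: 09:20–10:25, 11:00–11:20, 12:05–12:30, 14:50–15:40, 16:10–17:05, 17:20–17:50.
Diego ∩ Hiro ∩ Oren: 09:20–09:55, 12:15–12:30, 14:50–15:40, 16:10–17:05, 17:20–17:30.
Diego ∩ Hiro ∩ Oren ∩ Liang: 14:50–15:25, 16:10–16:45.
Diego ∩ Hiro ∩ Oren ∩ Liang ∩ Quinn: 15:00–15:25, 16:10–16:45.
Restricted to 11:45–17:30: 15:00–15:25, 16:10–16:45.
Common window lengths: 25, 35 min; longest is 35.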